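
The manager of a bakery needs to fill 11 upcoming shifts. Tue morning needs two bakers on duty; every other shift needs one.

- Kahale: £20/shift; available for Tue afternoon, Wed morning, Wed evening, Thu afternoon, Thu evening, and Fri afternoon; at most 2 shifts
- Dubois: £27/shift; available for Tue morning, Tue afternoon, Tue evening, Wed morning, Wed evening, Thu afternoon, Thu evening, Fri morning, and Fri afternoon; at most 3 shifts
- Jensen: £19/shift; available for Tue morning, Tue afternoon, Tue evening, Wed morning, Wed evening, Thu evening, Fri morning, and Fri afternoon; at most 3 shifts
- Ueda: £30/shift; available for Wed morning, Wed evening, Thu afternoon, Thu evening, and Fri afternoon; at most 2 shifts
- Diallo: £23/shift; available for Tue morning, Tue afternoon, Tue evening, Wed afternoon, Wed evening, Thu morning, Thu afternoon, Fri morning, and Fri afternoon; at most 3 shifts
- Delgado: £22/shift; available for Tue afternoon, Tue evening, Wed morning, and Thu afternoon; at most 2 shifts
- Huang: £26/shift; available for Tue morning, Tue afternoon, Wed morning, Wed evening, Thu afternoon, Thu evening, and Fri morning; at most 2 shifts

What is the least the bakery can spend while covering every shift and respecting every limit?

£262

Wed afternoon can only be covered by Diallo, so that assignment is forced.
Thu morning can only be covered by Diallo, so that assignment is forced.
Picking the cheapest available baker for each shift independently would cost £241, but that ignores the shift limits.
An optimal schedule: Tue morning→Diallo+Huang, Tue afternoon→Kahale, Tue evening→Jensen, Wed morning→Delgado, Wed afternoon→Diallo, Wed evening→Huang, Thu morning→Diallo, Thu afternoon→Delgado, Thu evening→Jensen, Fri morning→Jensen, Fri afternoon→Kahale.
Total: 23 + 26 + 20 + 19 + 22 + 23 + 26 + 23 + 22 + 19 + 19 + 20 = £262.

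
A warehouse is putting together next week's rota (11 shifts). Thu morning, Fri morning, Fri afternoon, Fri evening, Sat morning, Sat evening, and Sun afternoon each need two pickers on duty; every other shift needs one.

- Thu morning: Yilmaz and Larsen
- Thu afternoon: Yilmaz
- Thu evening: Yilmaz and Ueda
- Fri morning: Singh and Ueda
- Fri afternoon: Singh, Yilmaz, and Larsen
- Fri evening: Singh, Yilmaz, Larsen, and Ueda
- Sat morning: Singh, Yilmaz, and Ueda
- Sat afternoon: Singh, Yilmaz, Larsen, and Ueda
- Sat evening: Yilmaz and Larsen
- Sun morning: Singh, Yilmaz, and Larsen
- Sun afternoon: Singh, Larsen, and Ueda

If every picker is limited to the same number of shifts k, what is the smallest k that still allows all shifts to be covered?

5

With 4 pickers and 18 worker-slots to fill, someone must work at least ⌈18/4⌉ = 5 shifts, so k ≥ 5.
k = 5 works: Thu morning→Yilmaz+Larsen, Thu afternoon→Yilmaz, Thu evening→Yilmaz, Fri morning→Singh+Ueda, Fri afternoon→Singh+Yilmaz, Fri evening→Larsen+Ueda, Sat morning→Singh+Ueda, Sat afternoon→Larsen, Sat evening→Yilmaz+Larsen, Sun morning→Singh, Sun afternoon→Singh+Larsen.
Loads: Singh 5, Yilmaz 5, Larsen 5, Ueda 3 — all ≤ 5.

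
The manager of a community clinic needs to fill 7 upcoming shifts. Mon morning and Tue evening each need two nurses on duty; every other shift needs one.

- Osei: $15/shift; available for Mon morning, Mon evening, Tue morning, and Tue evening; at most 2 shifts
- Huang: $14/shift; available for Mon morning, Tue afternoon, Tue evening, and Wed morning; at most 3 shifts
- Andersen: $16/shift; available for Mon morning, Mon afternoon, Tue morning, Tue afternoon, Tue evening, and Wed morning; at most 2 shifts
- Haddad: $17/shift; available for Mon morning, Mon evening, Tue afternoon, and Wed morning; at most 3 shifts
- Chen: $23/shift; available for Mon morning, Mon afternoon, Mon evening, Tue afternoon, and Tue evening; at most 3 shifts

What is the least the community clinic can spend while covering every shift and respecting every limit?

$138

Picking the cheapest available nurse for each shift independently would cost $132, but that ignores the shift limits.
An optimal schedule: Mon morning→Huang+Haddad, Mon afternoon→Andersen, Mon evening→Osei, Tue morning→Osei, Tue afternoon→Haddad, Tue evening→Huang+Andersen, Wed morning→Huang.
Total: 14 + 17 + 16 + 15 + 15 + 17 + 14 + 16 + 14 = $138.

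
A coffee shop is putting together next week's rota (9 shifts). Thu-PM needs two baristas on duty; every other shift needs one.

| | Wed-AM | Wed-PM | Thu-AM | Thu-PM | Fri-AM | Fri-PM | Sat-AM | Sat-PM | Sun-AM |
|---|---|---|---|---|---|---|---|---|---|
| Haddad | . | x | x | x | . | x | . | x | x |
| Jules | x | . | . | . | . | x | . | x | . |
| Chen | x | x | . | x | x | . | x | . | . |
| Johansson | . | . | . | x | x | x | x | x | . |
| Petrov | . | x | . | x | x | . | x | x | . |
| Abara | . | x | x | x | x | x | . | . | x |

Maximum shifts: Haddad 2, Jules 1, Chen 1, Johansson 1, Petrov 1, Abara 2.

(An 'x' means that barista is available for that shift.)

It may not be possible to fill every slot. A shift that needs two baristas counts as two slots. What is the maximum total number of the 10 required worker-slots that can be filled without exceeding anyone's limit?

Total capacity across all baristas is 2+1+1+1+1+2 = 8, and 10 slots are needed, so at most 8 can be filled.
An assignment achieving 8: Wed-AM→Jules, Wed-PM→Petrov, Thu-AM→Haddad, Thu-PM→Abara, Fri-AM→Johansson, Fri-PM→Abara, Sat-AM→Chen, Sun-AM→Haddad.
Loads: Haddad 2/2, Jules 1/1, Chen 1/1, Johansson 1/1, Petrov 1/1, Abara 2/2.

8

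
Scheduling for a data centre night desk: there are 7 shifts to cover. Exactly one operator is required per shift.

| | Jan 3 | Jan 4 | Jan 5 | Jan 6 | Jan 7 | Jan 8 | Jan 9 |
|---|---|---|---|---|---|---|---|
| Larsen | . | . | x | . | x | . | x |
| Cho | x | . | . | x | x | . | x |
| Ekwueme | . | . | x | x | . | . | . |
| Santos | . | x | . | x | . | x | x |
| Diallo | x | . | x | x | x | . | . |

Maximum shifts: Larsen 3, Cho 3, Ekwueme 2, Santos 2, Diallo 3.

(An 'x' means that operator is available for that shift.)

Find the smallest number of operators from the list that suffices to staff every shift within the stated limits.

7 slots to fill and no one can take more than 3, so at least ⌈7/3⌉ = 3 operators are needed.
Larsen, Cho, and Santos alone can cover everything: Jan 3→Cho, Jan 4→Santos, Jan 5→Larsen, Jan 6→Cho, Jan 7→Larsen, Jan 8→Santos, Jan 9→Larsen.

3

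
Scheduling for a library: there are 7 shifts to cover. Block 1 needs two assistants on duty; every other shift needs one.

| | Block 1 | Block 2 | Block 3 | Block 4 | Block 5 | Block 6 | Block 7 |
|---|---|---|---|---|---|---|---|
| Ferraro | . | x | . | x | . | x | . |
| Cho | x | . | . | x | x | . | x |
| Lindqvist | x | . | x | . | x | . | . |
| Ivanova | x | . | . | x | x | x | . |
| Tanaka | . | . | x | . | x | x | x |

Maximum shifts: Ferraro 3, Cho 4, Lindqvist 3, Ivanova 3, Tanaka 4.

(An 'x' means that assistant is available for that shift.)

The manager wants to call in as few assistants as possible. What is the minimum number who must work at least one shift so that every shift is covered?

8 slots to fill and no one can take more than 4, so at least ⌈8/4⌉ = 2 assistants are needed.
Shifts {Block 1, Block 2} need 3 slots, but among the assistants available for them (Ferraro, Cho, Lindqvist, and Ivanova) any 2 together supply at most 2. So 2 assistants are not enough.
Ferraro, Cho, and Lindqvist alone can cover everything: Block 1→Cho+Lindqvist, Block 2→Ferraro, Block 3→Lindqvist, Block 4→Ferraro, Block 5→Cho, Block 6→Ferraro, Block 7→Cho.

3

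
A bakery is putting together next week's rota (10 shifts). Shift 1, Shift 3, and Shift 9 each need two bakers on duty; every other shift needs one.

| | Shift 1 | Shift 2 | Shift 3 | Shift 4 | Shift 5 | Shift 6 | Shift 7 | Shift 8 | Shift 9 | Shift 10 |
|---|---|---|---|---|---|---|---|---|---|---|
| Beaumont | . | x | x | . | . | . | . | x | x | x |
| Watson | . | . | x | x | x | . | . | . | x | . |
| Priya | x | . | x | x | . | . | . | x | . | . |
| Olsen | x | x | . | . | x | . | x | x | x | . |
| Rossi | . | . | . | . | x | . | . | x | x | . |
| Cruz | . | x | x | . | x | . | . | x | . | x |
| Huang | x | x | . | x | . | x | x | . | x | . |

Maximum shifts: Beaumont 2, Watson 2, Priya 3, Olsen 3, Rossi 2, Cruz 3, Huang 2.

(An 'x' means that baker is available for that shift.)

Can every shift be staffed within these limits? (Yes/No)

Shift 6 can only be covered by Huang, so that assignment is forced.
One valid schedule: Shift 1→Priya+Olsen, Shift 2→Beaumont, Shift 3→Priya+Cruz, Shift 4→Watson, Shift 5→Watson, Shift 6→Huang, Shift 7→Olsen, Shift 8→Priya, Shift 9→Olsen+Rossi, Shift 10→Beaumont.
Loads: Beaumont 2/2, Watson 2/2, Priya 3/3, Olsen 3/3, Rossi 1/2, Cruz 1/3, Huang 1/2 — all within limits.

Yes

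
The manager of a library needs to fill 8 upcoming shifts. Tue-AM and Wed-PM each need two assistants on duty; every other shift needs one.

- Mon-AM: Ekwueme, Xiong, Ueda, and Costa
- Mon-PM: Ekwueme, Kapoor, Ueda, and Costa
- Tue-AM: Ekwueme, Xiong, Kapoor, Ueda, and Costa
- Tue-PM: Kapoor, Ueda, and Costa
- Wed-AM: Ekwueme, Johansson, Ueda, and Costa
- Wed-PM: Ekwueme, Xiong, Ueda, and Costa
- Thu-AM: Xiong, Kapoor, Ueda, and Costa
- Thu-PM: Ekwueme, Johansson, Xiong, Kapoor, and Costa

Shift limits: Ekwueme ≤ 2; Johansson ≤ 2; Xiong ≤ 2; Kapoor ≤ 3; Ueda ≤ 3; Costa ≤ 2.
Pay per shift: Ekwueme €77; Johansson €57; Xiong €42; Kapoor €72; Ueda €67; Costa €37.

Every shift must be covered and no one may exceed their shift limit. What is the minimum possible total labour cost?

€545

Picking the cheapest available assistant for each shift independently would cost €380, but that ignores the shift limits.
An optimal schedule: Mon-AM→Costa, Mon-PM→Ueda, Tue-AM→Ueda+Kapoor, Tue-PM→Costa, Wed-AM→Johansson, Wed-PM→Xiong+Ueda, Thu-AM→Xiong, Thu-PM→Johansson.
Total: 37 + 67 + 67 + 72 + 37 + 57 + 42 + 67 + 42 + 57 = €545.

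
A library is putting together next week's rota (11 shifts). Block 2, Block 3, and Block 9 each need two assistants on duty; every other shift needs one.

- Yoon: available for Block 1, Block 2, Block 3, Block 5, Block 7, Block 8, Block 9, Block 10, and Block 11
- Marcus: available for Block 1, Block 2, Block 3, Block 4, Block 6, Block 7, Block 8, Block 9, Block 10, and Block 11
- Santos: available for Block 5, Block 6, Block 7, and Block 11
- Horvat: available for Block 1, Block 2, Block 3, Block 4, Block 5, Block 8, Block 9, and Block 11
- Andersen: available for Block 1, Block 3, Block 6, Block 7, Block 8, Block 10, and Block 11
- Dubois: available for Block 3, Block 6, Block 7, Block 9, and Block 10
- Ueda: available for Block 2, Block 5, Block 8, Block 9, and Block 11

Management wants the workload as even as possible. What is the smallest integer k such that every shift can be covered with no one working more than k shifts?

With 7 assistants and 14 worker-slots to fill, someone must work at least ⌈14/7⌉ = 2 shifts, so k ≥ 2.
k = 2 works: Block 1→Yoon, Block 2→Horvat+Ueda, Block 3→Andersen+Dubois, Block 4→Marcus, Block 5→Yoon, Block 6→Marcus, Block 7→Santos, Block 8→Horvat, Block 9→Dubois+Ueda, Block 10→Andersen, Block 11→Santos.
Loads: Yoon 2, Marcus 2, Santos 2, Horvat 2, Andersen 2, Dubois 2, Ueda 2 — all ≤ 2.

2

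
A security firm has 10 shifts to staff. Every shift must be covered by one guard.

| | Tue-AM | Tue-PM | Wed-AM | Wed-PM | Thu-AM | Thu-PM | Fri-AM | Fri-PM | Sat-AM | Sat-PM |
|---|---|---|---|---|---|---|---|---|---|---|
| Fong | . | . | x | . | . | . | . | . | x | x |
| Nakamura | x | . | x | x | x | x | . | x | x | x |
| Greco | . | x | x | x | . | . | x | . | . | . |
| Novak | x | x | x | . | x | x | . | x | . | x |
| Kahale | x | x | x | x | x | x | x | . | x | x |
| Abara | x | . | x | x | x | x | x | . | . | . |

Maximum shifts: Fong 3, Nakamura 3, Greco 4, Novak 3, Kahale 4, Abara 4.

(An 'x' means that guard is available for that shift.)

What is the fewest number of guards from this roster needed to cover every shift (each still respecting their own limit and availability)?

3

10 slots to fill and no one can take more than 4, so at least ⌈10/4⌉ = 3 guards are needed.
Fong, Nakamura, and Kahale alone can cover everything: Tue-AM→Nakamura, Tue-PM→Kahale, Wed-AM→Fong, Wed-PM→Nakamura, Thu-AM→Kahale, Thu-PM→Kahale, Fri-AM→Kahale, Fri-PM→Nakamura, Sat-AM→Fong, Sat-PM→Fong.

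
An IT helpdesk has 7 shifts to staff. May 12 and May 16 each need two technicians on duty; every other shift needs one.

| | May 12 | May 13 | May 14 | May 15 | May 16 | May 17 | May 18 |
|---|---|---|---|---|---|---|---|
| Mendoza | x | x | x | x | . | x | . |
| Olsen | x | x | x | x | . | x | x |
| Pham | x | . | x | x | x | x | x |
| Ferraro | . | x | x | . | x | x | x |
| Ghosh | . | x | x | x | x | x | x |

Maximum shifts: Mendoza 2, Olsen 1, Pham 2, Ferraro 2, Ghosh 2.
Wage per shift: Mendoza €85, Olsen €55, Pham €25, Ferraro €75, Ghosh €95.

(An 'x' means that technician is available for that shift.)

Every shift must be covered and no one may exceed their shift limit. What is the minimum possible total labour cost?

Picking the cheapest available technician for each shift independently would cost €335, but that ignores the shift limits.
An optimal schedule: May 12→Mendoza+Olsen, May 13→Mendoza, May 14→Ghosh, May 15→Pham, May 16→Pham+Ferraro, May 17→Ghosh, May 18→Ferraro.
Total: 85 + 55 + 85 + 95 + 25 + 25 + 75 + 95 + 75 = €615.

€615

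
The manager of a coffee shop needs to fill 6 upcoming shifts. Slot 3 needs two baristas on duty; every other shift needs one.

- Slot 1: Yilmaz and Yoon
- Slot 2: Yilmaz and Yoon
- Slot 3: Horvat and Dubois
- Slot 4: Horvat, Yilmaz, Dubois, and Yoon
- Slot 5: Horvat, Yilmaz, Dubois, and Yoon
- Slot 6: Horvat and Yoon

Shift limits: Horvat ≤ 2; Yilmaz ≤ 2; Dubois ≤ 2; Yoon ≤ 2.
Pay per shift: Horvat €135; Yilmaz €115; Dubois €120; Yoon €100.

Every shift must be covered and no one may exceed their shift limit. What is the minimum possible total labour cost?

€805

Slot 3 can only be covered by Horvat and Dubois, so that assignment is forced.
Picking the cheapest available barista for each shift independently would cost €755, but that ignores the shift limits.
An optimal schedule: Slot 1→Yoon, Slot 2→Yilmaz, Slot 3→Dubois+Horvat, Slot 4→Yilmaz, Slot 5→Dubois, Slot 6→Yoon.
Total: 100 + 115 + 120 + 135 + 115 + 120 + 100 = €805.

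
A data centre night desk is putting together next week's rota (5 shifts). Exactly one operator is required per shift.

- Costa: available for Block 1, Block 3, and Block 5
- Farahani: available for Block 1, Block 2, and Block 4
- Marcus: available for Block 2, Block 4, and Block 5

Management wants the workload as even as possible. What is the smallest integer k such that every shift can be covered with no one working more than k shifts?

With 3 operators and 5 worker-slots to fill, someone must work at least ⌈5/3⌉ = 2 shifts, so k ≥ 2.
k = 2 works: Block 1→Costa, Block 2→Farahani, Block 3→Costa, Block 4→Farahani, Block 5→Marcus.
Loads: Costa 2, Farahani 2, Marcus 1 — all ≤ 2.

2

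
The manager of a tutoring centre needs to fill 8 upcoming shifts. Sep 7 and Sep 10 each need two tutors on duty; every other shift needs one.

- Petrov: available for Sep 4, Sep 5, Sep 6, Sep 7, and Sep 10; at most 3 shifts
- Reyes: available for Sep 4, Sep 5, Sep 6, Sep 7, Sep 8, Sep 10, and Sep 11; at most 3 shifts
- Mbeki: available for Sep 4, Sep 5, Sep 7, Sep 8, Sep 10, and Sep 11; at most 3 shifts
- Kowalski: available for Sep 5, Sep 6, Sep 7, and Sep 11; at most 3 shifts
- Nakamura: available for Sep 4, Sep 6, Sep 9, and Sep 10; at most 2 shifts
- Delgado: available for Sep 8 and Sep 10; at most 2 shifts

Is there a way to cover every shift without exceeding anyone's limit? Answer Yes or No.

Yes

Sep 9 can only be covered by Nakamura, so that assignment is forced.
One valid schedule: Sep 4→Petrov, Sep 5→Petrov, Sep 6→Petrov, Sep 7→Reyes+Mbeki, Sep 8→Reyes, Sep 9→Nakamura, Sep 10→Mbeki+Nakamura, Sep 11→Reyes.
Loads: Petrov 3/3, Reyes 3/3, Mbeki 2/3, Kowalski 0/3, Nakamura 2/2, Delgado 0/2 — all within limits.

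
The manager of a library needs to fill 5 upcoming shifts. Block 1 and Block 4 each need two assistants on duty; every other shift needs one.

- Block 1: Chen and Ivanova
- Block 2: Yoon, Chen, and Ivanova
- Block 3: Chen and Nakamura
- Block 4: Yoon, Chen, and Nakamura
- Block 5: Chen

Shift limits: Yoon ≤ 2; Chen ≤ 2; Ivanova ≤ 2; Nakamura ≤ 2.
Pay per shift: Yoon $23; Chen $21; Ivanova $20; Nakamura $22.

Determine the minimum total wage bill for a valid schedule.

$149

Block 1 can only be covered by Chen and Ivanova, so that assignment is forced.
Block 5 can only be covered by Chen, so that assignment is forced.
Picking the cheapest available assistant for each shift independently would cost $146, but that ignores the shift limits.
An optimal schedule: Block 1→Ivanova+Chen, Block 2→Ivanova, Block 3→Nakamura, Block 4→Nakamura+Yoon, Block 5→Chen.
Total: 20 + 21 + 20 + 22 + 22 + 23 + 21 = $149.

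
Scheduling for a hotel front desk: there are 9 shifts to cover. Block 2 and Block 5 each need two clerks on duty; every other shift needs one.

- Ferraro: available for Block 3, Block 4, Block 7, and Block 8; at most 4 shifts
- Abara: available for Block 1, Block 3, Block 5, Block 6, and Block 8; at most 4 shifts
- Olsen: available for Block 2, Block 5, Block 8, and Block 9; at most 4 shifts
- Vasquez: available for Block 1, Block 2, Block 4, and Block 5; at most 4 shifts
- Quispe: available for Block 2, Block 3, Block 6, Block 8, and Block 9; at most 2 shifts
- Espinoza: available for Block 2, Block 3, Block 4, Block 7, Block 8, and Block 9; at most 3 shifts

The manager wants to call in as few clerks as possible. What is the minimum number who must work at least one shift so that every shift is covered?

3

11 slots to fill and no one can take more than 4, so at least ⌈11/4⌉ = 3 clerks are needed.
Abara, Olsen, and Espinoza alone can cover everything: Block 1→Abara, Block 2→Olsen+Espinoza, Block 3→Abara, Block 4→Espinoza, Block 5→Abara+Olsen, Block 6→Abara, Block 7→Espinoza, Block 8→Olsen, Block 9→Olsen.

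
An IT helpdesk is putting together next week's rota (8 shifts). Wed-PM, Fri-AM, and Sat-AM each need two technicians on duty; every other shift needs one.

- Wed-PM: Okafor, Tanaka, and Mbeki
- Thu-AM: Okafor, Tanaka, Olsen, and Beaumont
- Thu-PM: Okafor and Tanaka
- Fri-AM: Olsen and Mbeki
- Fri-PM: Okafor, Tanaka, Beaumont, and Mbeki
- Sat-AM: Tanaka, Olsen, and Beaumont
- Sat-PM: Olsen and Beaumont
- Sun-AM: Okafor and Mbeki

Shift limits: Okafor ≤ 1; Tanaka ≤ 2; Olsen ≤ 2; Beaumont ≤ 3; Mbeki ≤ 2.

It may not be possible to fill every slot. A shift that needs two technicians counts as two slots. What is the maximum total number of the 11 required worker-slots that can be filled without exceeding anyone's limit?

10

Total capacity across all technicians is 1+2+2+3+2 = 10, and 11 slots are needed, so at most 10 can be filled.
An assignment achieving 10: Wed-PM→Tanaka, Thu-AM→Beaumont, Thu-PM→Okafor, Fri-AM→Olsen+Mbeki, Fri-PM→Beaumont, Sat-AM→Tanaka+Beaumont, Sat-PM→Olsen, Sun-AM→Mbeki.
Loads: Okafor 1/1, Tanaka 2/2, Olsen 2/2, Beaumont 3/3, Mbeki 2/2.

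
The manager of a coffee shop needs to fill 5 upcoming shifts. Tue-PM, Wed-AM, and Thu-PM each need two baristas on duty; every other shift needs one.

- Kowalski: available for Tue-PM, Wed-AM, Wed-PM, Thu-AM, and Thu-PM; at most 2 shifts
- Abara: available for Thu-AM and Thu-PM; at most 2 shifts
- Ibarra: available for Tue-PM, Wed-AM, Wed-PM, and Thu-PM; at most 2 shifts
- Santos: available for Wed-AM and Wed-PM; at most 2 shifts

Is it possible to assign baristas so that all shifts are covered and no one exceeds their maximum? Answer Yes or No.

Tue-PM can only be covered by Kowalski and Ibarra, so that assignment is forced.
One valid schedule: Tue-PM→Kowalski+Ibarra, Wed-AM→Kowalski+Santos, Wed-PM→Santos, Thu-AM→Abara, Thu-PM→Abara+Ibarra.
Loads: Kowalski 2/2, Abara 2/2, Ibarra 2/2, Santos 2/2 — all within limits.

Yes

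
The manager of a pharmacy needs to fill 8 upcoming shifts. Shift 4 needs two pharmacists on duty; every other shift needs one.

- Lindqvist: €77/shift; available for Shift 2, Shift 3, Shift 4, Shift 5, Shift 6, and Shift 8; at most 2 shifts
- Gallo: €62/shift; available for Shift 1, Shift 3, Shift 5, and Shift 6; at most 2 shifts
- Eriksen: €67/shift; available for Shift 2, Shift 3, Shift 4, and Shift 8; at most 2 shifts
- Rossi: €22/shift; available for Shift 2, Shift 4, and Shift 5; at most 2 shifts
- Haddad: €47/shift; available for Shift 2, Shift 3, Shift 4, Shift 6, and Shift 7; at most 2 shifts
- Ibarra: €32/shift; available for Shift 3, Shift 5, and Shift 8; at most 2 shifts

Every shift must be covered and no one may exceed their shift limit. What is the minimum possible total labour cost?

€393

Shift 1 can only be covered by Gallo, so that assignment is forced.
Shift 7 can only be covered by Haddad, so that assignment is forced.
Picking the cheapest available pharmacist for each shift independently would cost €333, but that ignores the shift limits.
An optimal schedule: Shift 1→Gallo, Shift 2→Rossi, Shift 3→Gallo, Shift 4→Rossi+Eriksen, Shift 5→Ibarra, Shift 6→Haddad, Shift 7→Haddad, Shift 8→Ibarra.
Total: 62 + 22 + 62 + 22 + 67 + 32 + 47 + 47 + 32 = €393.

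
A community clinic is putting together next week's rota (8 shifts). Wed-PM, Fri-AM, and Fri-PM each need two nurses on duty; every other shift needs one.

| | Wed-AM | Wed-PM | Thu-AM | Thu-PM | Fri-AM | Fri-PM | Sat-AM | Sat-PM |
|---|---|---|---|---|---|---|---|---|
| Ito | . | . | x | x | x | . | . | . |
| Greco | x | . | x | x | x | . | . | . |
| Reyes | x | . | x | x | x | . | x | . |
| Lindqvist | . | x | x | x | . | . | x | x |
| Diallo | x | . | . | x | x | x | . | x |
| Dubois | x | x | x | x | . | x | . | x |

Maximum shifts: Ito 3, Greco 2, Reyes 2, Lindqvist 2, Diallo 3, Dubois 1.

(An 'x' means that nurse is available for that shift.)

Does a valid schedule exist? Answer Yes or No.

No

Total capacity is 13 and 11 slots are needed, so capacity alone doesn't rule it out.
Shifts {Wed-PM, Fri-PM} need 4 worker-slots in total, but the nurses available for any of those shifts (Lindqvist, Diallo, and Dubois) can supply at most 3 among them. So no valid schedule exists.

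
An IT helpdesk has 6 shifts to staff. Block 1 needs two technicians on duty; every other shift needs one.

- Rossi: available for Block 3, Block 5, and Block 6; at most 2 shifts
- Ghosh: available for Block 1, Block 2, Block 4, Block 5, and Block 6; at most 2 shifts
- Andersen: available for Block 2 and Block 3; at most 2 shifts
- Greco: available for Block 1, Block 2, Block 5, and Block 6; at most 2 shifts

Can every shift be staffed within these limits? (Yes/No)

Block 1 can only be covered by Ghosh and Greco, so that assignment is forced.
Block 4 can only be covered by Ghosh, so that assignment is forced.
One valid schedule: Block 1→Ghosh+Greco, Block 2→Andersen, Block 3→Rossi, Block 4→Ghosh, Block 5→Rossi, Block 6→Greco.
Loads: Rossi 2/2, Ghosh 2/2, Andersen 1/2, Greco 2/2 — all within limits.

Yes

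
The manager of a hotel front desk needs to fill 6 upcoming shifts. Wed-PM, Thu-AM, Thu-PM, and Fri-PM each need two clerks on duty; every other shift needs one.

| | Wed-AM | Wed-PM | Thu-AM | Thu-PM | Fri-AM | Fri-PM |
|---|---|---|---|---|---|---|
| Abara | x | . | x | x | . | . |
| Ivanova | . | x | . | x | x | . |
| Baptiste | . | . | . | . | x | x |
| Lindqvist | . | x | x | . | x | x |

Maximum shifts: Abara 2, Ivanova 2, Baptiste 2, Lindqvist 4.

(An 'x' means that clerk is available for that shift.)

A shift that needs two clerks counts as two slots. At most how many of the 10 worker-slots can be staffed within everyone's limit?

9

Total capacity across all clerks is 2+2+2+4 = 10, and 10 slots are needed, so at most 10 can be filled.
Shifts {Wed-AM, Thu-AM, Thu-PM} need 5 slots but only Abara, Ivanova, and Lindqvist are available for them, supplying at most 4 — so at least 1 slot must go unfilled.
An assignment achieving 9: Wed-AM→Abara, Wed-PM→Ivanova+Lindqvist, Thu-AM→Abara+Lindqvist, Thu-PM→Ivanova, Fri-AM→Baptiste, Fri-PM→Baptiste+Lindqvist.
Loads: Abara 2/2, Ivanova 2/2, Baptiste 2/2, Lindqvist 3/4.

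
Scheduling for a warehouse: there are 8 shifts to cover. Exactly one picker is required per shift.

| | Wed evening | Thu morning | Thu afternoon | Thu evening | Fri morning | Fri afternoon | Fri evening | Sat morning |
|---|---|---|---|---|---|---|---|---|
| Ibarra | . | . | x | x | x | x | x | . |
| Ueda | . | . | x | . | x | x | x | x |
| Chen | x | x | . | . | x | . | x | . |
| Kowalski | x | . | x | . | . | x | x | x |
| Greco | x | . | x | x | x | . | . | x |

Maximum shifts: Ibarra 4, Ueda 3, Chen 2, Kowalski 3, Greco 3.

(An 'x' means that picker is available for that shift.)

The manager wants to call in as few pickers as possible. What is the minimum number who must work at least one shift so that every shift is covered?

8 slots to fill and no one can take more than 4, so at least ⌈8/4⌉ = 2 pickers are needed.
Any 2 pickers together have capacity at most 4+3 = 7 < 8 slots, so 2 can never suffice.
Ibarra, Ueda, and Chen alone can cover everything: Wed evening→Chen, Thu morning→Chen, Thu afternoon→Ibarra, Thu evening→Ibarra, Fri morning→Ibarra, Fri afternoon→Ibarra, Fri evening→Ueda, Sat morning→Ueda.

3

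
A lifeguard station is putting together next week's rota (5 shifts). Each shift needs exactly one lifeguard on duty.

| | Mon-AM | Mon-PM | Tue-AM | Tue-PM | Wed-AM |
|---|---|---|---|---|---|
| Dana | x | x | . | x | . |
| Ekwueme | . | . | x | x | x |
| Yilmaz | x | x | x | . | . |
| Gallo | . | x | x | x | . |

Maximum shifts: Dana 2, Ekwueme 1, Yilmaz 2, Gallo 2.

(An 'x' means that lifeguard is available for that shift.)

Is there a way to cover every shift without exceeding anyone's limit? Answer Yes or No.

Yes

Wed-AM can only be covered by Ekwueme, so that assignment is forced.
One valid schedule: Mon-AM→Dana, Mon-PM→Dana, Tue-AM→Yilmaz, Tue-PM→Gallo, Wed-AM→Ekwueme.
Loads: Dana 2/2, Ekwueme 1/1, Yilmaz 1/2, Gallo 1/2 — all within limits.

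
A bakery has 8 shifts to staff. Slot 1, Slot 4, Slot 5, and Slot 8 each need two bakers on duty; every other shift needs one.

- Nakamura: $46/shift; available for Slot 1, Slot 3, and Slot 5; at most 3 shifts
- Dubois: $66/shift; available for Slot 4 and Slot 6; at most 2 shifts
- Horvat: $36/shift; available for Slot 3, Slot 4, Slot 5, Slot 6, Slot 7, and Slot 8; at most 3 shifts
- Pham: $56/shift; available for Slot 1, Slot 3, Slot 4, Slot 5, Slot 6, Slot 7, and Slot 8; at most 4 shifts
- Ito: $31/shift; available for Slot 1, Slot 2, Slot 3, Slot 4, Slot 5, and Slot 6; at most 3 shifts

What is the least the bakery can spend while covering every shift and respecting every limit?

Slot 2 can only be covered by Ito, so that assignment is forced.
Slot 8 can only be covered by Horvat and Pham, so that assignment is forced.
Picking the cheapest available baker for each shift independently would cost $432, but that ignores the shift limits.
An optimal schedule: Slot 1→Ito+Nakamura, Slot 2→Ito, Slot 3→Nakamura, Slot 4→Horvat+Pham, Slot 5→Nakamura+Pham, Slot 6→Ito, Slot 7→Horvat, Slot 8→Horvat+Pham.
Total: 31 + 46 + 31 + 46 + 36 + 56 + 46 + 56 + 31 + 36 + 36 + 56 = $507.

$507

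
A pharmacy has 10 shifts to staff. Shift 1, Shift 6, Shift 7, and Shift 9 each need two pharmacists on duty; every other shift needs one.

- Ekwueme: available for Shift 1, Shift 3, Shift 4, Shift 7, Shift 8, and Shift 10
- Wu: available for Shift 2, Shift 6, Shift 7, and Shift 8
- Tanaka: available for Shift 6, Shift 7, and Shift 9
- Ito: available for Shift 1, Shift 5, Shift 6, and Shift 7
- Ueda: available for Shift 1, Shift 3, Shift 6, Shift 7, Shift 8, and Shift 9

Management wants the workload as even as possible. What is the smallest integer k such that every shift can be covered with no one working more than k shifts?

3

With 5 pharmacists and 14 worker-slots to fill, someone must work at least ⌈14/5⌉ = 3 shifts, so k ≥ 3.
k = 3 works: Shift 1→Ito+Ueda, Shift 2→Wu, Shift 3→Ekwueme, Shift 4→Ekwueme, Shift 5→Ito, Shift 6→Wu+Tanaka, Shift 7→Tanaka+Ito, Shift 8→Wu, Shift 9→Tanaka+Ueda, Shift 10→Ekwueme.
Loads: Ekwueme 3, Wu 3, Tanaka 3, Ito 3, Ueda 2 — all ≤ 3.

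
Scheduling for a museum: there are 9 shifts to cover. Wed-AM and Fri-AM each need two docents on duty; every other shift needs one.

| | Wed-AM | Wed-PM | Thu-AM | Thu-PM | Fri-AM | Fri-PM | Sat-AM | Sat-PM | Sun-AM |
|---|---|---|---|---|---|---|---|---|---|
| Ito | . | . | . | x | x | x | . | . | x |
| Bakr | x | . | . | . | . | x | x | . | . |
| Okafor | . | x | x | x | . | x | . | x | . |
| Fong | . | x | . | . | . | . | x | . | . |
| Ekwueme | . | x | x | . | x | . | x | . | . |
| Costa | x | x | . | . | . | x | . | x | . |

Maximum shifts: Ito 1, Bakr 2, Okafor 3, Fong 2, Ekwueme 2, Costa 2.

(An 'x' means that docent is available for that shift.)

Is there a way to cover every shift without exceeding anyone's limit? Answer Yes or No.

No

Total capacity is 12 and 11 slots are needed, so capacity alone doesn't rule it out.
Shifts {Fri-AM, Sun-AM} need 3 worker-slots in total, but the docents available for any of those shifts (Ito and Ekwueme) can supply at most 2 among them. So no valid schedule exists.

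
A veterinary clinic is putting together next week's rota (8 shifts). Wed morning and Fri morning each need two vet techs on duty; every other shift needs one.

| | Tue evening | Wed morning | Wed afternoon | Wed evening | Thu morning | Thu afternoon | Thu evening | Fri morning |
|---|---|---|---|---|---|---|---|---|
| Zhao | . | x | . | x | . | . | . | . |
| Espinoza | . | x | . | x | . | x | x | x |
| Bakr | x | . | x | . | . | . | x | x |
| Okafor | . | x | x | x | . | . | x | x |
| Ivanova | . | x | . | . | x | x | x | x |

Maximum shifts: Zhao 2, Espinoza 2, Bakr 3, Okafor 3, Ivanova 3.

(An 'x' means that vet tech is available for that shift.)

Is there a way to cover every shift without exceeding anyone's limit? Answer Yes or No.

Yes

Tue evening can only be covered by Bakr, so that assignment is forced.
Thu morning can only be covered by Ivanova, so that assignment is forced.
One valid schedule: Tue evening→Bakr, Wed morning→Zhao+Okafor, Wed afternoon→Bakr, Wed evening→Zhao, Thu morning→Ivanova, Thu afternoon→Espinoza, Thu evening→Espinoza, Fri morning→Bakr+Okafor.
Loads: Zhao 2/2, Espinoza 2/2, Bakr 3/3, Okafor 2/3, Ivanova 1/3 — all within limits.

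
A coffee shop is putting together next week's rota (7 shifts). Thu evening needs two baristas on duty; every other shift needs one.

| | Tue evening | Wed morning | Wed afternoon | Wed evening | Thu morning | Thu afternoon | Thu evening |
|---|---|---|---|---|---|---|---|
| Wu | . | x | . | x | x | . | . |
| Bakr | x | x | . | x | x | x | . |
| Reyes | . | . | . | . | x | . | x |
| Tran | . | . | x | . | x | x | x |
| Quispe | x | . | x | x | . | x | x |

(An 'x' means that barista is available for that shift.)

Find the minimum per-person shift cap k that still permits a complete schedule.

2

With 5 baristas and 8 worker-slots to fill, someone must work at least ⌈8/5⌉ = 2 shifts, so k ≥ 2.
k = 2 works: Tue evening→Bakr, Wed morning→Wu, Wed afternoon→Tran, Wed evening→Wu, Thu morning→Reyes, Thu afternoon→Bakr, Thu evening→Reyes+Tran.
Loads: Wu 2, Bakr 2, Reyes 2, Tran 2, Quispe 0 — all ≤ 2.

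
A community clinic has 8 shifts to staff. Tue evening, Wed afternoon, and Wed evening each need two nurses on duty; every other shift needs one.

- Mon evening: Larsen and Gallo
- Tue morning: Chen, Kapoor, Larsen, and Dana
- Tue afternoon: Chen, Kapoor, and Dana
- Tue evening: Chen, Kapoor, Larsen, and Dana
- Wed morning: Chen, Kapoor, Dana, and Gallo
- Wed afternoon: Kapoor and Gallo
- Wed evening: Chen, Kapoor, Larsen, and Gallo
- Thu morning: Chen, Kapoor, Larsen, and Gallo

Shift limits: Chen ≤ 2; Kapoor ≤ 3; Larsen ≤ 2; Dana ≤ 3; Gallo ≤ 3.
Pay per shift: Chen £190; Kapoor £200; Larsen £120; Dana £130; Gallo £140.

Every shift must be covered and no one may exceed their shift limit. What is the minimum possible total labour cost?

£1630

Wed afternoon can only be covered by Kapoor and Gallo, so that assignment is forced.
Picking the cheapest available nurse for each shift independently would cost £1470, but that ignores the shift limits.
An optimal schedule: Mon evening→Larsen, Tue morning→Larsen, Tue afternoon→Dana, Tue evening→Dana+Chen, Wed morning→Dana, Wed afternoon→Gallo+Kapoor, Wed evening→Gallo+Chen, Thu morning→Gallo.
Total: 120 + 120 + 130 + 130 + 190 + 130 + 140 + 200 + 140 + 190 + 140 = £1630.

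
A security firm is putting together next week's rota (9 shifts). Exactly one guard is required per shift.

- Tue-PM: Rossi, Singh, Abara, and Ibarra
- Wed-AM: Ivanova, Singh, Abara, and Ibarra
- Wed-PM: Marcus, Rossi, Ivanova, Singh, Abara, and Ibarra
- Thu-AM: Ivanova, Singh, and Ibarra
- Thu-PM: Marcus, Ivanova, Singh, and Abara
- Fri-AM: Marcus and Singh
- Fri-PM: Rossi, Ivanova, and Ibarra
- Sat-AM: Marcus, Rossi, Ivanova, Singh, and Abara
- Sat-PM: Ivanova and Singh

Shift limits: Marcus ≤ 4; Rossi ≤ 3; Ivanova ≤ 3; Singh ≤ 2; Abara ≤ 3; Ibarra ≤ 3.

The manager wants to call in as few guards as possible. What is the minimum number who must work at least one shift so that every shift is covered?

9 slots to fill and no one can take more than 4, so at least ⌈9/4⌉ = 3 guards are needed.
Marcus, Rossi, and Ivanova alone can cover everything: Tue-PM→Rossi, Wed-AM→Ivanova, Wed-PM→Marcus, Thu-AM→Ivanova, Thu-PM→Marcus, Fri-AM→Marcus, Fri-PM→Rossi, Sat-AM→Marcus, Sat-PM→Ivanova.

3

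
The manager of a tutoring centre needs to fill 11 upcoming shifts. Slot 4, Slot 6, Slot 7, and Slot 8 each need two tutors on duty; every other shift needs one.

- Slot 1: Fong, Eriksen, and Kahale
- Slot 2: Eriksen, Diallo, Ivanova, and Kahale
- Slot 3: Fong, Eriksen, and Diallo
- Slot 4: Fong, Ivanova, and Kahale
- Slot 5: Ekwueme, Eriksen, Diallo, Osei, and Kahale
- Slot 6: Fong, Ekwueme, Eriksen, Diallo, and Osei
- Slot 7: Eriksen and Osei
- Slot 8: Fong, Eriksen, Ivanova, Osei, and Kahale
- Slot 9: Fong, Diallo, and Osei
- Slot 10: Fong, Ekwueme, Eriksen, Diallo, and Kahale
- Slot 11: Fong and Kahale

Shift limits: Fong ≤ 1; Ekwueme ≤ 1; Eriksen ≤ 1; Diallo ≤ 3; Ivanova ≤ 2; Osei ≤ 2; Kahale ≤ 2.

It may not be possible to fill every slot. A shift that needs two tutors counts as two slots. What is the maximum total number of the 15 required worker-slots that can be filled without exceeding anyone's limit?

Total capacity across all tutors is 1+1+1+3+2+2+2 = 12, and 15 slots are needed, so at most 12 can be filled.
An assignment achieving 12: Slot 1→Kahale, Slot 2→Diallo, Slot 3→Diallo, Slot 4→Ivanova+Kahale, Slot 5→Ekwueme, Slot 6→Osei, Slot 7→Eriksen+Osei, Slot 8→Ivanova, Slot 9→Diallo, Slot 11→Fong.
Loads: Fong 1/1, Ekwueme 1/1, Eriksen 1/1, Diallo 3/3, Ivanova 2/2, Osei 2/2, Kahale 2/2.

12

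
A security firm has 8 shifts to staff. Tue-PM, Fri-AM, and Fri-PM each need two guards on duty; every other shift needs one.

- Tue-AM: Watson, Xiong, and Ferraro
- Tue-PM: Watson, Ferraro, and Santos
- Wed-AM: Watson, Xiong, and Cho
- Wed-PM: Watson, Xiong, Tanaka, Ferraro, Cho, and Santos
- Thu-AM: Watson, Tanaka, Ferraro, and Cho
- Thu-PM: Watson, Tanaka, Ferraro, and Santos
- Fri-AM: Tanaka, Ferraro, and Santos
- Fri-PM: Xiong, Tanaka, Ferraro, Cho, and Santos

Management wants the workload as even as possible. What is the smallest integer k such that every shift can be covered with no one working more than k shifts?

With 6 guards and 11 worker-slots to fill, someone must work at least ⌈11/6⌉ = 2 shifts, so k ≥ 2.
k = 2 works: Tue-AM→Watson, Tue-PM→Watson+Ferraro, Wed-AM→Xiong, Wed-PM→Xiong, Thu-AM→Tanaka, Thu-PM→Santos, Fri-AM→Tanaka+Ferraro, Fri-PM→Cho+Santos.
Loads: Watson 2, Xiong 2, Tanaka 2, Ferraro 2, Cho 1, Santos 2 — all ≤ 2.

2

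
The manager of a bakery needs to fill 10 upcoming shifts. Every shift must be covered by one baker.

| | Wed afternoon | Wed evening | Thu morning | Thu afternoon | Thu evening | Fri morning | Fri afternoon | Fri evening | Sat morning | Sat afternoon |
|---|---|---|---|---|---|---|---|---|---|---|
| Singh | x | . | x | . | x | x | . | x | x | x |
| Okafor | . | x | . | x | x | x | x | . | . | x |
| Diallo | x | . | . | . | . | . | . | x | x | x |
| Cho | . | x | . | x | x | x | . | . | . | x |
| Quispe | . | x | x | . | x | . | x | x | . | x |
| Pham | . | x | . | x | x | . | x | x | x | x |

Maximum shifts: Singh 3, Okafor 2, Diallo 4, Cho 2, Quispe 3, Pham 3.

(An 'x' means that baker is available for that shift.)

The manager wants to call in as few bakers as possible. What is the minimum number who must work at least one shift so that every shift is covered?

10 slots to fill and no one can take more than 4, so at least ⌈10/4⌉ = 3 bakers are needed.
Singh, Diallo, and Pham alone can cover everything: Wed afternoon→Diallo, Wed evening→Pham, Thu morning→Singh, Thu afternoon→Pham, Thu evening→Singh, Fri morning→Singh, Fri afternoon→Pham, Fri evening→Diallo, Sat morning→Diallo, Sat afternoon→Diallo.

3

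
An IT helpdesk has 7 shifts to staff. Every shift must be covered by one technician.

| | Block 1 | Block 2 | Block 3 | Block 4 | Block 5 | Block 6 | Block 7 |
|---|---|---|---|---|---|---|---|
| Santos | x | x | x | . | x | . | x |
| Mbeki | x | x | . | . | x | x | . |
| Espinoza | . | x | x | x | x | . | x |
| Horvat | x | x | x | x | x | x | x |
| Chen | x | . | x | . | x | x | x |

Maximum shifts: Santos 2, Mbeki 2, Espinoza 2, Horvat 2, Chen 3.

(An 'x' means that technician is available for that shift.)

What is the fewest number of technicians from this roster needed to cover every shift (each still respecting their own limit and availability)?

3

7 slots to fill and no one can take more than 3, so at least ⌈7/3⌉ = 3 technicians are needed.
Santos, Espinoza, and Chen alone can cover everything: Block 1→Santos, Block 2→Santos, Block 3→Espinoza, Block 4→Espinoza, Block 5→Chen, Block 6→Chen, Block 7→Chen.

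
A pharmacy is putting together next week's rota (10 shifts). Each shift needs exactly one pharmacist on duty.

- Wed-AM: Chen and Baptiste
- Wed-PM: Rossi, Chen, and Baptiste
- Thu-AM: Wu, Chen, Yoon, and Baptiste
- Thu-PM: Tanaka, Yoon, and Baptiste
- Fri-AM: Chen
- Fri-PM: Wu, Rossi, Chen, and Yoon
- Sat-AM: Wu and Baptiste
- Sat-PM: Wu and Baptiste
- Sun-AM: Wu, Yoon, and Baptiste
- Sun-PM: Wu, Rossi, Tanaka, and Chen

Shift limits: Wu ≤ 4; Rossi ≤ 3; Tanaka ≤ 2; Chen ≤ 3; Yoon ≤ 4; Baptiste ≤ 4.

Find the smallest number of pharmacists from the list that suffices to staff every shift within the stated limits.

3

10 slots to fill and no one can take more than 4, so at least ⌈10/4⌉ = 3 pharmacists are needed.
Wu, Chen, and Yoon alone can cover everything: Wed-AM→Chen, Wed-PM→Chen, Thu-AM→Yoon, Thu-PM→Yoon, Fri-AM→Chen, Fri-PM→Yoon, Sat-AM→Wu, Sat-PM→Wu, Sun-AM→Wu, Sun-PM→Wu.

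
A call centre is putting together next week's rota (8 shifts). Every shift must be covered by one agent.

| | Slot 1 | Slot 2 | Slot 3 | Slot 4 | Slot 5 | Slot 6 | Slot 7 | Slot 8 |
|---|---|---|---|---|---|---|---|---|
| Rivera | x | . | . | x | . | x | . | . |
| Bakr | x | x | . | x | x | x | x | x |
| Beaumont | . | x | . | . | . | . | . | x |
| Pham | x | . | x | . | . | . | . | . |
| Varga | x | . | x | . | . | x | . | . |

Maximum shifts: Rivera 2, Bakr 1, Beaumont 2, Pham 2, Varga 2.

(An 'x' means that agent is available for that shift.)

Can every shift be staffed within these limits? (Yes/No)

Total capacity is 9 and 8 slots are needed, so capacity alone doesn't rule it out.
Shifts {Slot 5, Slot 7} need 2 worker-slots in total, but the agents available for any of those shifts (Bakr) can supply at most 1 among them. So no valid schedule exists.

No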